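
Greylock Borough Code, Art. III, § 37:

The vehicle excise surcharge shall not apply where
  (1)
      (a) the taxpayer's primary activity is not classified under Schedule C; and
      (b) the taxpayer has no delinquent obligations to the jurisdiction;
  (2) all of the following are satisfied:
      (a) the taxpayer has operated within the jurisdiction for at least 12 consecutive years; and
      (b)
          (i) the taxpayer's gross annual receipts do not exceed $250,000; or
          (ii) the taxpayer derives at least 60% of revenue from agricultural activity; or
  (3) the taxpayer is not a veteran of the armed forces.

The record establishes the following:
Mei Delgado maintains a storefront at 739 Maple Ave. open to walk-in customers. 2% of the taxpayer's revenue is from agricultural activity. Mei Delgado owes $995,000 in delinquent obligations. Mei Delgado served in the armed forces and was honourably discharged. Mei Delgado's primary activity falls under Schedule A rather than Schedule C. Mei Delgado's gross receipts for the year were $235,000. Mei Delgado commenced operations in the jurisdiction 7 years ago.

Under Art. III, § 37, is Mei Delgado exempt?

No — not exempt.

(a) not (Schedule C activity) — holds.
(b) no delinquency — fails.
(1) = T AND F = false.
(a) ≥ 12 yrs in jurisdiction — not met.
(i) receipts ≤ $250,000 — met.
(ii) ≥60% agricultural — not met.
(b): T OR F → true.
So (2) is not satisfied (F AND T).
(3) not (veteran) — not met.
Overall = F OR F OR F = false.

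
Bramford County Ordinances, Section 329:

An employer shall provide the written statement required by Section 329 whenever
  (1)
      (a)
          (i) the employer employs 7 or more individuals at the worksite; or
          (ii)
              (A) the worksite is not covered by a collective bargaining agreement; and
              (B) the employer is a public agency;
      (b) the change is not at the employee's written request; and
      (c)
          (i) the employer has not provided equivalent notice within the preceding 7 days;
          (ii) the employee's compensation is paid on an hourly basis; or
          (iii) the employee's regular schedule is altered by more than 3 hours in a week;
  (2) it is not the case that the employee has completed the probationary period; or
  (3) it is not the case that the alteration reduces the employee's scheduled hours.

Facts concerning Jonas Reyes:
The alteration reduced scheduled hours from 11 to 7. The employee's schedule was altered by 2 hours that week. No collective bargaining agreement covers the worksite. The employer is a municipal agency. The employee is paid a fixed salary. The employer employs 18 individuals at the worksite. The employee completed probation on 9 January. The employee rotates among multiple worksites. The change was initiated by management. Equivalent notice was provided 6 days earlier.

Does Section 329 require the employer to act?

(i) ≥ 7 at site — satisfied.
(A) no CBA — holds.
(B) public agency — satisfied.
(ii): T AND T → true.
(a) = T OR T = true.
(b) not employee-requested — satisfied.
(i) no recent notice — fails.
(ii) hourly-paid — fails.
(iii) schedule shift > 3h — not satisfied.
(c) = F OR F OR F = false.
(1): T AND T AND F → false.
(2) not (past probation) — fails.
(3) not (hours reduced) — not met.
Overall: F OR F OR F → false.

No — not required.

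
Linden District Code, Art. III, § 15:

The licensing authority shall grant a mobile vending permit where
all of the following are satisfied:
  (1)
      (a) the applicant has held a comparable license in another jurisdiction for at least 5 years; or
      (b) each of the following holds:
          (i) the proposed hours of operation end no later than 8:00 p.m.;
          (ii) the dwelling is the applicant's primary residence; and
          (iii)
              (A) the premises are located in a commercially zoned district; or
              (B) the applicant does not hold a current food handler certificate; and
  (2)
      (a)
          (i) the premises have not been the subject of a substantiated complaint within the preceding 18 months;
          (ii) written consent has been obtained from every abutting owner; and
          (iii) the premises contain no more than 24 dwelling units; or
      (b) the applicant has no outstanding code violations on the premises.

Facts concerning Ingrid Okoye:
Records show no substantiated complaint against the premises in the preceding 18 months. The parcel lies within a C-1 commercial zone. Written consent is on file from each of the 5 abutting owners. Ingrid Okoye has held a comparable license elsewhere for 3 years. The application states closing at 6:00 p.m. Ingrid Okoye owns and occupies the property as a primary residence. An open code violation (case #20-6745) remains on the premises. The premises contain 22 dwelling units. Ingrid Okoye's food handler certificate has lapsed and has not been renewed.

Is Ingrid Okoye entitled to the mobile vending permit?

(a) prior license ≥ 5 yr — fails.
(i) closes by 8 p.m. — met.
(ii) primary residence — satisfied.
(A) commercially zoned — met.
(B) not (food handler cert.) — satisfied.
(iii): T OR T → true.
So (b) is satisfied (T AND T AND T).
(1) = F OR T = true.
(i) no complaint in 18 mo. — met.
(ii) all abutters consent — satisfied.
(iii) ≤ 24 units — satisfied.
So (a) is satisfied (T AND T AND T).
(b) no code violations — not satisfied.
(2) = T OR F = true.
So Overall is satisfied (T AND T).

Yes — granted.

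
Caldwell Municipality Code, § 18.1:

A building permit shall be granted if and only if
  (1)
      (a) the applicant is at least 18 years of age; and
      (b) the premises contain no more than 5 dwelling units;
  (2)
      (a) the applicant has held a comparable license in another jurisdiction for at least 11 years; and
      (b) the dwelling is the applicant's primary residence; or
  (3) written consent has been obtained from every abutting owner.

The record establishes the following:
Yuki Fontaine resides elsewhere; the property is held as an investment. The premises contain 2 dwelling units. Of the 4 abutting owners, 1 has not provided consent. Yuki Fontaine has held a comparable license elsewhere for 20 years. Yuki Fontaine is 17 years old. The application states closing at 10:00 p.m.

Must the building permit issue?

No — denied.

(a) age ≥ 18 — fails.
(b) ≤ 5 units — satisfied.
(1) = F AND T = false.
(a) prior license ≥ 11 yr — satisfied.
(b) primary residence — not satisfied.
So (2) is not satisfied (T AND F).
(3) all abutters consent — not met.
Overall = F OR F OR F = false.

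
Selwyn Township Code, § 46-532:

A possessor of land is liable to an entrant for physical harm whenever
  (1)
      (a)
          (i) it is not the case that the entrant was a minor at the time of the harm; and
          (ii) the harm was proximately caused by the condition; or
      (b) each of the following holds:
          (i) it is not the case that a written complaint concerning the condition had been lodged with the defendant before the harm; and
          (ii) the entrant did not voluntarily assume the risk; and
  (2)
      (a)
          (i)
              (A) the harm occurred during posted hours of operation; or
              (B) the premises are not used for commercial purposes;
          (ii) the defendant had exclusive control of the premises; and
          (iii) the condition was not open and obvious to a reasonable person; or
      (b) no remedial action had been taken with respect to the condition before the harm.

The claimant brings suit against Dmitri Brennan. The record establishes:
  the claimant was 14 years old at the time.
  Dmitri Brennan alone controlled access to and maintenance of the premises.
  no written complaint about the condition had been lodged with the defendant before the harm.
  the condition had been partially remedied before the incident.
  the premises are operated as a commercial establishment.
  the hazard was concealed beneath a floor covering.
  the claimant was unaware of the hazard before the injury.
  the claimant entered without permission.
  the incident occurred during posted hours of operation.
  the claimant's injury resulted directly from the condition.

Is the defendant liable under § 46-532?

Yes — liable.

(i) not (entrant a minor) — not met.
(ii) proximate cause — met.
So (a) is not satisfied (F AND T).
(i) not (complaint lodged) — met.
(ii) no assumed risk — satisfied.
So (b) is satisfied (T AND T).
(1): F OR T → true.
(A) during posted hours — holds.
(B) not (commercial use) — fails.
(i): T OR F → true.
(ii) exclusive control — holds.
(iii) not open/obvious — holds.
(a): T AND T AND T → true.
(b) no remedial action — not satisfied.
(2) = T OR F = true.
So Overall is satisfied (T AND T).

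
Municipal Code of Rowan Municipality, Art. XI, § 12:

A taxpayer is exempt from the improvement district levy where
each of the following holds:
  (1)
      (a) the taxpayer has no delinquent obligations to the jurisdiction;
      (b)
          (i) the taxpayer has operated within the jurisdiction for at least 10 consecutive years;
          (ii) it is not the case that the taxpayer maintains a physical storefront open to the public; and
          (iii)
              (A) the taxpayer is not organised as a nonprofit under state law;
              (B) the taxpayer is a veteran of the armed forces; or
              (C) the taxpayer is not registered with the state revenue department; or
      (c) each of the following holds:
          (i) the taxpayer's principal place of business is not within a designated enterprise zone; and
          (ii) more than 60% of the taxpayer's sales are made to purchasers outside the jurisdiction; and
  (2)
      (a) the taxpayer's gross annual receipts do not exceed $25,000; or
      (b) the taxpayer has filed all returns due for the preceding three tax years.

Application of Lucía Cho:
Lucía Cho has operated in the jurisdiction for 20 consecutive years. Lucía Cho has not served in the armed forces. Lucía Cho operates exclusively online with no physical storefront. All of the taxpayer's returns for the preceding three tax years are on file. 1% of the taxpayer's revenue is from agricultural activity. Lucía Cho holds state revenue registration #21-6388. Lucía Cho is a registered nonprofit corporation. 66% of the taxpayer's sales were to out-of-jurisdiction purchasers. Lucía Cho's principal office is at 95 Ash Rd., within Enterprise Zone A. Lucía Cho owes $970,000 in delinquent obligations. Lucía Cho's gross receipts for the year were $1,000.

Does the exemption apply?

No — not exempt.

(a) no delinquency — not satisfied.
(i) ≥ 10 yrs in jurisdiction — holds.
(ii) not (has storefront) — holds.
(A) not (nonprofit) — fails.
(B) veteran — not met.
(C) not (state-registered) — not satisfied.
So (iii) is not satisfied (F OR F OR F).
So (b) is not satisfied (T AND T AND F).
(i) not (in enterprise zone) — not satisfied.
(ii) >60% out-of-jur. sales — satisfied.
(c): F AND T → false.
(1) = F OR F OR F = false.
(a) receipts ≤ $25,000 — holds.
(b) returns current — holds.
So (2) is satisfied (T OR T).
So Overall is not satisfied (F AND T).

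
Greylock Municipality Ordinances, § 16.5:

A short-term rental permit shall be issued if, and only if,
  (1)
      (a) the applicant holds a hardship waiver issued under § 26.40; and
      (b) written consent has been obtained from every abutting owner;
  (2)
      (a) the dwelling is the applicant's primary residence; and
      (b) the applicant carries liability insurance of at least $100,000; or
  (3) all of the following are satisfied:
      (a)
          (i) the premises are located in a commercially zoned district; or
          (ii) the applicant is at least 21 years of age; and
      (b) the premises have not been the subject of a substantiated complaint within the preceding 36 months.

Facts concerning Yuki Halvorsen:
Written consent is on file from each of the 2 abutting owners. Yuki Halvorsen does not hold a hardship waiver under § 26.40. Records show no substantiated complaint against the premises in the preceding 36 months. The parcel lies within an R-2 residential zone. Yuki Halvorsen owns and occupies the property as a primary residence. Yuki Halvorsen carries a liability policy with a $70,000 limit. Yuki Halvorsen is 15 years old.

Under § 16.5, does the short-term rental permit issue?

No — denied.

(a) hardship waiver — fails.
(b) all abutters consent — met.
(1) = F AND T = false.
(a) primary residence — met.
(b) insurance ≥ $100,000 — not met.
(2) = T AND F = false.
(i) commercially zoned — not met.
(ii) age ≥ 21 — not met.
(a): F OR F → false.
(b) no complaint in 36 mo. — met.
(3) = F AND T = false.
So Overall is not satisfied (F OR F OR F).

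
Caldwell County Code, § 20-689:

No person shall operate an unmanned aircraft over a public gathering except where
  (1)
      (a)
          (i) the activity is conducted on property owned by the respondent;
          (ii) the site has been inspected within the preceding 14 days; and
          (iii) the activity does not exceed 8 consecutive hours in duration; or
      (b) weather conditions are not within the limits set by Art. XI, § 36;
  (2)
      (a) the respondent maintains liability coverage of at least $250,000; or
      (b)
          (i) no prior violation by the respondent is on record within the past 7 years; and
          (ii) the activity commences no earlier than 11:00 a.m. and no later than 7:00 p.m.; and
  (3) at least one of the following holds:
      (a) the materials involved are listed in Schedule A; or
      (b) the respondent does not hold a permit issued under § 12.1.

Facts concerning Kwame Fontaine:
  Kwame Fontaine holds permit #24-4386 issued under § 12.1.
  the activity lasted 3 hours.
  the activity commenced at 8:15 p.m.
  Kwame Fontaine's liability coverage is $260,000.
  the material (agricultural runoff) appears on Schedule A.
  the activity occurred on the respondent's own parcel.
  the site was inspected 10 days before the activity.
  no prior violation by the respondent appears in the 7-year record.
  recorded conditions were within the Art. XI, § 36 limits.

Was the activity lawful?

Yes — lawful.

(i) own property — met.
(ii) site inspected — holds.
(iii) ≤ 8 hrs duration — holds.
So (a) is satisfied (T AND T AND T).
(b) not (weather ok) — fails.
(1) = T OR F = true.
(a) coverage ≥ $250,000 — satisfied.
(i) no prior violation — satisfied.
(ii) start within hours — fails.
(b) = T AND F = false.
(2): T OR F → true.
(a) Schedule A material — met.
(b) not (holds permit) — not met.
(3) = T OR F = true.
Overall = T AND T AND T = true.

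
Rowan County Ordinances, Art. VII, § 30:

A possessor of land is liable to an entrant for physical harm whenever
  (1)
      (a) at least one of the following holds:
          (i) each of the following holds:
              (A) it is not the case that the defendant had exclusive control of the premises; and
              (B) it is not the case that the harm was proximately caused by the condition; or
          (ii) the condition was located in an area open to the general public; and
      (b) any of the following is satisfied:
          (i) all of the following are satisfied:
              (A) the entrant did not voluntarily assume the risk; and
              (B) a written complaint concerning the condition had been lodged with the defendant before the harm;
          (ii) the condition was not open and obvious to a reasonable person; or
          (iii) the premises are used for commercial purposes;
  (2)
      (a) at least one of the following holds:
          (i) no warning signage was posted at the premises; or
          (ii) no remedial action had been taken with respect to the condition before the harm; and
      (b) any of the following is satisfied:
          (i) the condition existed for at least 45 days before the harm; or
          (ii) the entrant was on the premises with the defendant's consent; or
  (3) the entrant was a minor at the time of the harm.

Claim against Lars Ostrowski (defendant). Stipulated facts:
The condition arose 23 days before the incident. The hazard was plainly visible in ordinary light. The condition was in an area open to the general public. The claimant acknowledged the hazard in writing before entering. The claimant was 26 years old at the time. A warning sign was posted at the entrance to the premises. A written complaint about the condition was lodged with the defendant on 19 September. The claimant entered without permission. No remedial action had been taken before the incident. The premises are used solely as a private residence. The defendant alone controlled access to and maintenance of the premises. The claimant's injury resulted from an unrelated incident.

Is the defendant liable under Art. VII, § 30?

No — not liable.

(A) not (exclusive control) — not met.
(B) not (proximate cause) — met.
(i): F AND T → false.
(ii) public area — satisfied.
(a): F OR T → true.
(A) no assumed risk — not met.
(B) complaint lodged — met.
(i): F AND T → false.
(ii) not open/obvious — not met.
(iii) commercial use — fails.
(b): F OR F OR F → false.
(1) = T AND F = false.
(i) no signage posted — fails.
(ii) no remedial action — satisfied.
(a) = F OR T = true.
(i) condition ≥45 days old — not satisfied.
(ii) consent to enter — not met.
So (b) is not satisfied (F OR F).
(2): T AND F → false.
(3) entrant a minor — not met.
Overall = F OR F OR F = false.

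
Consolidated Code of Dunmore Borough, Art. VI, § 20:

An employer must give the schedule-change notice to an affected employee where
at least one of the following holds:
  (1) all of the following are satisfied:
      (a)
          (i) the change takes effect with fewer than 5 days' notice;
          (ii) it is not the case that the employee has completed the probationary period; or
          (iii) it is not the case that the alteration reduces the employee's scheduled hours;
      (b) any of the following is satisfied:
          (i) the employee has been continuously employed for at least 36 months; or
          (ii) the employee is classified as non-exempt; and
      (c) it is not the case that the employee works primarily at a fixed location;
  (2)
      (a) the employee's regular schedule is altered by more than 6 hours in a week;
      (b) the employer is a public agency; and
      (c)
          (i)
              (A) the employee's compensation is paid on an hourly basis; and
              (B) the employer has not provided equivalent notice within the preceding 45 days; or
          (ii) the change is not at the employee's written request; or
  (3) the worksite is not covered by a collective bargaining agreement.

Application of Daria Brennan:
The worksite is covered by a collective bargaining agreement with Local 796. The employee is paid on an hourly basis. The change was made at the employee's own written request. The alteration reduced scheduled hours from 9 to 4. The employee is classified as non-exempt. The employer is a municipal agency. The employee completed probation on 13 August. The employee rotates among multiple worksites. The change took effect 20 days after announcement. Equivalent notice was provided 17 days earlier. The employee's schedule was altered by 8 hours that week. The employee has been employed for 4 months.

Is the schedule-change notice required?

(i) < 5 days' notice — not met.
(ii) not (past probation) — fails.
(iii) not (hours reduced) — fails.
So (a) is not satisfied (F OR F OR F).
(i) tenure ≥ 36 mo. — fails.
(ii) non-exempt — holds.
(b) = F OR T = true.
(c) not (fixed location) — satisfied.
(1): F AND T AND T → false.
(a) schedule shift > 6h — met.
(b) public agency — met.
(A) hourly-paid — met.
(B) no recent notice — not satisfied.
(i): T AND F → false.
(ii) not employee-requested — not met.
So (c) is not satisfied (F OR F).
So (2) is not satisfied (T AND T AND F).
(3) no CBA — not met.
So Overall is not satisfied (F OR F OR F).

No — not required.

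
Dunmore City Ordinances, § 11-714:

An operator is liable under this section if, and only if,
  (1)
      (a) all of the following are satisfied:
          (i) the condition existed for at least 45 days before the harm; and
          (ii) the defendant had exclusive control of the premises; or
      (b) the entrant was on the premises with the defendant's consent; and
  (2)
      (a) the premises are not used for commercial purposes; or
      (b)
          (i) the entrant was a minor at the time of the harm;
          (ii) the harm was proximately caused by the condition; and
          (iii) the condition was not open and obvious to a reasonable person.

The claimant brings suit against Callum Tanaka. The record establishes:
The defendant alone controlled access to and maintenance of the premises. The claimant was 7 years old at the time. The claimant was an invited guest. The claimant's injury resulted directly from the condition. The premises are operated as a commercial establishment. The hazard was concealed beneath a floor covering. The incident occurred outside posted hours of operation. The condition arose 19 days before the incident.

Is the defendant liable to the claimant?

(i) condition ≥45 days old — not met.
(ii) exclusive control — satisfied.
So (a) is not satisfied (F AND T).
(b) consent to enter — met.
So (1) is satisfied (F OR T).
(a) not (commercial use) — fails.
(i) entrant a minor — holds.
(ii) proximate cause — satisfied.
(iii) not open/obvious — met.
So (b) is satisfied (T AND T AND T).
(2) = F OR T = true.
Overall = T AND T = true.

Yes — liable.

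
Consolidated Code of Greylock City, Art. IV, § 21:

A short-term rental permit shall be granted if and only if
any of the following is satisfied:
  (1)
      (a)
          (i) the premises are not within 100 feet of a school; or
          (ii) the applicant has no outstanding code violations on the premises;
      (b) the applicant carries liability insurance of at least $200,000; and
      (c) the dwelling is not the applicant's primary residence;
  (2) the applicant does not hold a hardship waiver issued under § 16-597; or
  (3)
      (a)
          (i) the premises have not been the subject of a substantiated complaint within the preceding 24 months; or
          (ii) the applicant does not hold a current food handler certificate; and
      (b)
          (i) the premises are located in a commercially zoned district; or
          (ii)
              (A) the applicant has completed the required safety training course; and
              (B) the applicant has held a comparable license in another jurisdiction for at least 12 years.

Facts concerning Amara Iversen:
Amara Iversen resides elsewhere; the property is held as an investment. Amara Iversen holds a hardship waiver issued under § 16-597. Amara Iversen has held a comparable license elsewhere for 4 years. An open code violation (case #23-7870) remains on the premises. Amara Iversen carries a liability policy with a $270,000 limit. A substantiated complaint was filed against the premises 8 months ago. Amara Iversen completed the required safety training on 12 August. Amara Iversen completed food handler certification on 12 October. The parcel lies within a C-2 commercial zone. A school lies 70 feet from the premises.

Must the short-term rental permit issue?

No — denied.

(i) ≥100 ft from school — not satisfied.
(ii) no code violations — not satisfied.
(a): F OR F → false.
(b) insurance ≥ $200,000 — satisfied.
(c) not (primary residence) — met.
So (1) is not satisfied (F AND T AND T).
(2) not (hardship waiver) — fails.
(i) no complaint in 24 mo. — not met.
(ii) not (food handler cert.) — not met.
So (a) is not satisfied (F OR F).
(i) commercially zoned — holds.
(A) safety training — satisfied.
(B) prior license ≥ 12 yr — not met.
(ii): T AND F → false.
(b) = T OR F = true.
So (3) is not satisfied (F AND T).
Overall = F OR F OR F = false.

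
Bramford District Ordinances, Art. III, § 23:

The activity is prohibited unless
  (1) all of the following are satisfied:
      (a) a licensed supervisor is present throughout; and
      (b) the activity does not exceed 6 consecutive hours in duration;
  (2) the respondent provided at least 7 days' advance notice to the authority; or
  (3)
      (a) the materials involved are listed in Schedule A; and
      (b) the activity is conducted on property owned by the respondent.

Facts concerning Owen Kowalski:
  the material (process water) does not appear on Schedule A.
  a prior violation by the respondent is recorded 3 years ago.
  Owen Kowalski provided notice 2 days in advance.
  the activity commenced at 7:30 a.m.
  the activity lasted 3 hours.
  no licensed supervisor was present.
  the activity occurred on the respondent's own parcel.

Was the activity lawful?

No — unlawful.

(a) supervisor present — fails.
(b) ≤ 6 hrs duration — holds.
(1) = F AND T = false.
(2) ≥7 days' notice — not met.
(a) Schedule A material — fails.
(b) own property — satisfied.
(3) = F AND T = false.
Overall: F OR F OR F → false.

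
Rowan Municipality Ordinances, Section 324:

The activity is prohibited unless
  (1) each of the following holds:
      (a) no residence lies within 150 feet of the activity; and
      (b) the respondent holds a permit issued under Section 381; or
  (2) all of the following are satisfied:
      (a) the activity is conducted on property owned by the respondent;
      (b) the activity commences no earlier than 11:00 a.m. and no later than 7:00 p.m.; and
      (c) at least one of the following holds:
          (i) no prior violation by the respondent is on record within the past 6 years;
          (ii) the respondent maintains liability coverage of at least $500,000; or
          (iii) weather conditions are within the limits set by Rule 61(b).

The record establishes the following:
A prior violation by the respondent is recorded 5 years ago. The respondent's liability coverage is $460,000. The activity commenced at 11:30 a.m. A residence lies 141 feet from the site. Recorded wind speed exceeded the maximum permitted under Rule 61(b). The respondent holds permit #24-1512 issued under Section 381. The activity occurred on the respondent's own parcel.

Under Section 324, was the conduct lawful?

No — unlawful.

(a) no residence in 150 ft — not met.
(b) holds permit — met.
(1): F AND T → false.
(a) own property — met.
(b) start within hours — satisfied.
(i) no prior violation — not satisfied.
(ii) coverage ≥ $500,000 — not met.
(iii) weather ok — fails.
(c) = F OR F OR F = false.
(2): T AND T AND F → false.
Overall: F OR F → false.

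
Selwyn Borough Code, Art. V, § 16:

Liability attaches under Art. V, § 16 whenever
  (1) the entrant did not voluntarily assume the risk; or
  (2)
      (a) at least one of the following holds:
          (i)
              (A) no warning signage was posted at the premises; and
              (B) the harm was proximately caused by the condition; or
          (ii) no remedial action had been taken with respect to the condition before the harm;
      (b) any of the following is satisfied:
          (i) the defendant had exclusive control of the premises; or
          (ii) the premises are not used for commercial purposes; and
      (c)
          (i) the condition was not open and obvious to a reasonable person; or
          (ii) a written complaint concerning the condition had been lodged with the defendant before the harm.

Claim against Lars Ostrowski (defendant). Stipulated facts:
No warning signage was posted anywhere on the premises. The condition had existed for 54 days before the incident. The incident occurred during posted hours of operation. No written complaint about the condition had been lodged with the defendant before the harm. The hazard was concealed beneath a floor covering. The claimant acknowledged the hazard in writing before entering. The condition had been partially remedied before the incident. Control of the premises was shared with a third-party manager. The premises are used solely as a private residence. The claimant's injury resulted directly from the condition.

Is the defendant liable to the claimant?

Yes — liable.

(1) no assumed risk — not met.
(A) no signage posted — satisfied.
(B) proximate cause — met.
(i): T AND T → true.
(ii) no remedial action — not met.
So (a) is satisfied (T OR F).
(i) exclusive control — not satisfied.
(ii) not (commercial use) — satisfied.
So (b) is satisfied (F OR T).
(i) not open/obvious — met.
(ii) complaint lodged — fails.
(c): T OR F → true.
(2): T AND T AND T → true.
So Overall is satisfied (F OR T).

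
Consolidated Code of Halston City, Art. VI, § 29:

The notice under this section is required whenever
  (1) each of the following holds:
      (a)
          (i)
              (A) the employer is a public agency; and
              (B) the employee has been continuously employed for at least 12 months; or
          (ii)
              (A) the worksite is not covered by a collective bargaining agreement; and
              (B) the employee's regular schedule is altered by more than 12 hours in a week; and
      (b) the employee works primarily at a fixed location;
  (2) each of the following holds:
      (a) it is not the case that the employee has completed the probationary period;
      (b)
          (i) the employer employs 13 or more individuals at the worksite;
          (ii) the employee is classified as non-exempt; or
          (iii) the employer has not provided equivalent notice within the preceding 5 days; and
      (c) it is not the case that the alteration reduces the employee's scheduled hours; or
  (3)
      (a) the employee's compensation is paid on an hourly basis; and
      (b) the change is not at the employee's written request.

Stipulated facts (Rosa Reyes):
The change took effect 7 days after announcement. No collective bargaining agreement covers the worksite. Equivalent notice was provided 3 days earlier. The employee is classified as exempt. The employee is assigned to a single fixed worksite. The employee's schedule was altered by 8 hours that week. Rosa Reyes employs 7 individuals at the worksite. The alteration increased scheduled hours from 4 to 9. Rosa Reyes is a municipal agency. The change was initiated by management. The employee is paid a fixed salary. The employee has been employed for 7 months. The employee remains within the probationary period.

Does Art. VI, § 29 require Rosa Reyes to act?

(A) public agency — satisfied.
(B) tenure ≥ 12 mo. — fails.
So (i) is not satisfied (T AND F).
(A) no CBA — met.
(B) schedule shift > 12h — not met.
So (ii) is not satisfied (T AND F).
(a): F OR F → false.
(b) fixed location — satisfied.
So (1) is not satisfied (F AND T).
(a) not (past probation) — met.
(i) ≥ 13 at site — not satisfied.
(ii) non-exempt — not met.
(iii) no recent notice — not met.
(b): F OR F OR F → false.
(c) not (hours reduced) — met.
(2) = T AND F AND T = false.
(a) hourly-paid — not satisfied.
(b) not employee-requested — holds.
So (3) is not satisfied (F AND T).
So Overall is not satisfied (F OR F OR F).

No — not required.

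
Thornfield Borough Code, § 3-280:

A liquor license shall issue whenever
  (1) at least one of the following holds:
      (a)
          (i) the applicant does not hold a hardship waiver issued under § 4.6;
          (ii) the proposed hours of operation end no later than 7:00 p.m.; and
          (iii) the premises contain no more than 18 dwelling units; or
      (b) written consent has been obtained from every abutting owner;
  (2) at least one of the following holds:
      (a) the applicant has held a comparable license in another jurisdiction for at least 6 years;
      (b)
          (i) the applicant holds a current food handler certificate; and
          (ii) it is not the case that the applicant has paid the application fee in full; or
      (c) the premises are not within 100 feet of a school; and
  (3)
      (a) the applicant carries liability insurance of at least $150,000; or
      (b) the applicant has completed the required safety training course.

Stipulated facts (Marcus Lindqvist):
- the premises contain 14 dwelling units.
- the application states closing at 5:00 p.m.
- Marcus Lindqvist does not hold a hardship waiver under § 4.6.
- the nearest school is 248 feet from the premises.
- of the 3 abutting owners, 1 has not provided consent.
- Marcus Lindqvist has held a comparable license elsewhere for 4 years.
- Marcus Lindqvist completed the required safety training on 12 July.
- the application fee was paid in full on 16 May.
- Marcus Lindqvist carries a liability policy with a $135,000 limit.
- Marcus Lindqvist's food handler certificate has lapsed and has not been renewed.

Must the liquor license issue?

Yes — granted.

(i) not (hardship waiver) — holds.
(ii) closes by 7 p.m. — met.
(iii) ≤ 18 units — holds.
(a) = T AND T AND T = true.
(b) all abutters consent — fails.
(1): T OR F → true.
(a) prior license ≥ 6 yr — fails.
(i) food handler cert. — fails.
(ii) not (fee paid) — not satisfied.
(b): F AND F → false.
(c) ≥100 ft from school — met.
So (2) is satisfied (F OR F OR T).
(a) insurance ≥ $150,000 — not satisfied.
(b) safety training — met.
(3) = F OR T = true.
So Overall is satisfied (T AND T AND T).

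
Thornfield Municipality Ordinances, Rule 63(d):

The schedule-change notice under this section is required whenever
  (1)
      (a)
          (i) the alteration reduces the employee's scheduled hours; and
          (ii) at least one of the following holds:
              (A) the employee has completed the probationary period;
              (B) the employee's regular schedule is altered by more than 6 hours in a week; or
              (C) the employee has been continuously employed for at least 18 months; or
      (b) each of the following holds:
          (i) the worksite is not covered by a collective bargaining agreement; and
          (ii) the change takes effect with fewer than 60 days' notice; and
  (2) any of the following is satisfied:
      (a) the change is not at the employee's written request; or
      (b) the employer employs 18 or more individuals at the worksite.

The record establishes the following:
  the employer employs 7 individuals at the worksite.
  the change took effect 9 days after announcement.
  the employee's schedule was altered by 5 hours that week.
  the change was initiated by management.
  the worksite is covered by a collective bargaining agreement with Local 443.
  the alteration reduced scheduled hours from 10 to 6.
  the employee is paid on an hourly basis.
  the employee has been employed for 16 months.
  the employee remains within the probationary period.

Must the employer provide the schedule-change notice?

(i) hours reduced — holds.
(A) past probation — not satisfied.
(B) schedule shift > 6h — not satisfied.
(C) tenure ≥ 18 mo. — not satisfied.
(ii): F OR F OR F → false.
(a): T AND F → false.
(i) no CBA — fails.
(ii) < 60 days' notice — holds.
(b): F AND T → false.
(1) = F OR F = false.
(a) not employee-requested — met.
(b) ≥ 18 at site — not satisfied.
(2): T OR F → true.
Overall: F AND T → false.

No — not required.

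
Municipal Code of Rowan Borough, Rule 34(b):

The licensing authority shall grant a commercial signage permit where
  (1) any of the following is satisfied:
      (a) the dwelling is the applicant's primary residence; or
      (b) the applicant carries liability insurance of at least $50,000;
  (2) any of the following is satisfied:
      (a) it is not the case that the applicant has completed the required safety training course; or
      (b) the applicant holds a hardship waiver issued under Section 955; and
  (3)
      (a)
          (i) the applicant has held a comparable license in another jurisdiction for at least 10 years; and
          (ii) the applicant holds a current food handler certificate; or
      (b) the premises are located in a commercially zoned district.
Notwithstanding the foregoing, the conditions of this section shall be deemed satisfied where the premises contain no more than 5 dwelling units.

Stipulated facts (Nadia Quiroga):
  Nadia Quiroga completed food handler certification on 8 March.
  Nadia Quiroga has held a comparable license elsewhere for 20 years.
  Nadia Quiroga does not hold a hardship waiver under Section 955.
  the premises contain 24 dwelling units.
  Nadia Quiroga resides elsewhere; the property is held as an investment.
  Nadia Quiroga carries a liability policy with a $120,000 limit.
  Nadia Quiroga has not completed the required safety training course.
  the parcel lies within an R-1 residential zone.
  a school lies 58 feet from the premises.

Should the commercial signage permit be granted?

Yes — granted.

(a) primary residence — not met.
(b) insurance ≥ $50,000 — satisfied.
So (1) is satisfied (F OR T).
(a) not (safety training) — satisfied.
(b) hardship waiver — not met.
So (2) is satisfied (T OR F).
(i) prior license ≥ 10 yr — holds.
(ii) food handler cert. — met.
(a): T AND T → true.
(b) commercially zoned — not met.
(3) = T OR F = true.
So Overall is satisfied (T AND T AND T).
Exception (≤ 5 units) — not satisfied.
Result: main true OR exception false → true.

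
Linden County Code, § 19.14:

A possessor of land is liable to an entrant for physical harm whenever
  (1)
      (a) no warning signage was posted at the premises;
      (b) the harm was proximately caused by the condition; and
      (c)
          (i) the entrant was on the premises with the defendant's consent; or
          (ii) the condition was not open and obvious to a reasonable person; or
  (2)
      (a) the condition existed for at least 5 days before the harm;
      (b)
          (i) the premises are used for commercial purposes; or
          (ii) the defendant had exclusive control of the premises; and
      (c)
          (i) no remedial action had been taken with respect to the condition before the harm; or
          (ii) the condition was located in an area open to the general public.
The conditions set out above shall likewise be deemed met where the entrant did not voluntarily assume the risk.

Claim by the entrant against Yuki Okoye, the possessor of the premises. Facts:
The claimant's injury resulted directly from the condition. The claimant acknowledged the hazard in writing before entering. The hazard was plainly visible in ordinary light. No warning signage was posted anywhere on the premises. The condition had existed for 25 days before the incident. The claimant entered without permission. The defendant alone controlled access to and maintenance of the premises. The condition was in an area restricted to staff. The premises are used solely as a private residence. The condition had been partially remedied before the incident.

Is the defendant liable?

(a) no signage posted — holds.
(b) proximate cause — holds.
(i) consent to enter — not met.
(ii) not open/obvious — not satisfied.
So (c) is not satisfied (F OR F).
(1): T AND T AND F → false.
(a) condition ≥5 days old — satisfied.
(i) commercial use — not met.
(ii) exclusive control — satisfied.
(b): F OR T → true.
(i) no remedial action — not met.
(ii) public area — not satisfied.
So (c) is not satisfied (F OR F).
(2): T AND T AND F → false.
Overall = F OR F = false.
Exception (no assumed risk) — not satisfied.
Result: main false OR exception false → false.

No — not liable.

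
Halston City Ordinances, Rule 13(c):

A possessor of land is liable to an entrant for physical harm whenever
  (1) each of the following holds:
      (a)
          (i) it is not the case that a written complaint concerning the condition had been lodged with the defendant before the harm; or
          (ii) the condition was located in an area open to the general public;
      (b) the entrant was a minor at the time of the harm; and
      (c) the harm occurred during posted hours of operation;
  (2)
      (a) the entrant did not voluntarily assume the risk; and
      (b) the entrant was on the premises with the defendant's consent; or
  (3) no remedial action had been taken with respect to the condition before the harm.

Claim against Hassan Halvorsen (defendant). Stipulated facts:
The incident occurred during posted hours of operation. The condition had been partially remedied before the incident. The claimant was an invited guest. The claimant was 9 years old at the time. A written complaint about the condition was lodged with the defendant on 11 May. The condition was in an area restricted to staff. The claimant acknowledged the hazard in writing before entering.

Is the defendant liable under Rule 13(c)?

(i) not (complaint lodged) — not met.
(ii) public area — not satisfied.
(a): F OR F → false.
(b) entrant a minor — met.
(c) during posted hours — met.
(1) = F AND T AND T = false.
(a) no assumed risk — not satisfied.
(b) consent to enter — satisfied.
(2) = F AND T = false.
(3) no remedial action — not met.
So Overall is not satisfied (F OR F OR F).

No — not liable.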